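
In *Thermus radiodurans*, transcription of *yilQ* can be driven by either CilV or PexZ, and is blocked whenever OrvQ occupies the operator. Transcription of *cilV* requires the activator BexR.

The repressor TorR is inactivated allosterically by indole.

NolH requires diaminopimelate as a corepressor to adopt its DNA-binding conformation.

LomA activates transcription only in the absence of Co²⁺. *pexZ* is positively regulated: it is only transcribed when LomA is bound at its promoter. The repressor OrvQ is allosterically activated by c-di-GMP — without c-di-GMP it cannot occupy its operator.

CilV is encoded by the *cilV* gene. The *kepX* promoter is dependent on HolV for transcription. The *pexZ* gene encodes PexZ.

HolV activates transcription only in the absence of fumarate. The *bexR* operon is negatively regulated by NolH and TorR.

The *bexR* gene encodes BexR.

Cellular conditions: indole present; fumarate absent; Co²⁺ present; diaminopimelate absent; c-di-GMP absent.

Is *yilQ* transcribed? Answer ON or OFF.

ON

c-di-GMP is absent, so OrvQ is inactive.
Diaminopimelate is absent, so NolH is inactive.
Indole is present, so TorR is inactive.
With no repressor bound, *bexR* is transcribed.
So BexR is produced and active.
No repressor is bound and BexR is active, so *cilV* is transcribed.
So CilV is produced and active.
Co²⁺ is present, so LomA is inactive.
Required activator LomA is absent, so *pexZ* is not transcribed.
So PexZ is not produced.
Activator CilV is present, so *yilQ* is transcribed.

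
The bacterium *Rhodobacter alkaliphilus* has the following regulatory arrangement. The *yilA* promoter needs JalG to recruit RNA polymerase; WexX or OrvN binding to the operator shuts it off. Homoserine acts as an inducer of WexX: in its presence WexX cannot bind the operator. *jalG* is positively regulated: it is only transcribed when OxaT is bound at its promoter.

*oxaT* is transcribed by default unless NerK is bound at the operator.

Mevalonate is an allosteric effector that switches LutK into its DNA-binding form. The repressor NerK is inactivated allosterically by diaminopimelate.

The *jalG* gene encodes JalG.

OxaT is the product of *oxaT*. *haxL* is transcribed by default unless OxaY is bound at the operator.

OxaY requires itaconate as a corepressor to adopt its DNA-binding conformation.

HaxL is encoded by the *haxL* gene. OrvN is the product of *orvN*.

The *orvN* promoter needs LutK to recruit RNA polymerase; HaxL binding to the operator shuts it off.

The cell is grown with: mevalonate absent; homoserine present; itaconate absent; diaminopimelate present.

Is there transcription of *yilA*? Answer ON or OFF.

ON

Diaminopimelate is present, so NerK is inactive.
With no repressor bound, *oxaT* is transcribed.
So OxaT is produced and active.
No repressor is bound and OxaT is active, so *jalG* is transcribed.
So JalG is produced and active.
Homoserine is present, so WexX is inactive.
Mevalonate is absent, so LutK is inactive.
Itaconate is absent, so OxaY is inactive.
With no repressor bound, *haxL* is transcribed.
So HaxL is produced and active.
With repressor HaxL bound, *orvN* is not transcribed.
So OrvN is not produced.
No repressor is bound and JalG is active, so *yilA* is transcribed.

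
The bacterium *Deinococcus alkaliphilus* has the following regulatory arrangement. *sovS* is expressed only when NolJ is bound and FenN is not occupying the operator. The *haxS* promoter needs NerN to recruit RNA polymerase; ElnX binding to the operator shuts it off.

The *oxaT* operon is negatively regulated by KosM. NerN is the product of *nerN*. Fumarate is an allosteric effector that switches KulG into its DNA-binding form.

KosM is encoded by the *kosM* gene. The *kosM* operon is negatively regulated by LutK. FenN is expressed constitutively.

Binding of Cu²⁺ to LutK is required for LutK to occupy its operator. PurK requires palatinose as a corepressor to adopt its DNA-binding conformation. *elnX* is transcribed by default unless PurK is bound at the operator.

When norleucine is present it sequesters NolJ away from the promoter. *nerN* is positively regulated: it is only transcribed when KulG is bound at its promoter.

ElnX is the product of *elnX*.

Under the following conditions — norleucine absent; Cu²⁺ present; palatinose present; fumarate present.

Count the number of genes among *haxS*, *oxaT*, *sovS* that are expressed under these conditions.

Palatinose is present, so PurK is active.
With repressor PurK bound, *elnX* is not transcribed.
So ElnX is not produced.
Fumarate is present, so KulG is active.
No repressor is bound and KulG is active, so *nerN* is transcribed.
So NerN is produced and active.
No repressor is bound and NerN is active, so *haxS* is transcribed.
→ *haxS* is ON.
Cu²⁺ is present, so LutK is active.
With repressor LutK bound, *kosM* is not transcribed.
So KosM is not produced.
With no repressor bound, *oxaT* is transcribed.
→ *oxaT* is ON.
FenN is produced constitutively and is active.
Norleucine is absent, so NolJ is active.
With repressor FenN bound, *sovS* is not transcribed.
→ *sovS* is OFF.
2 of the 3 genes are transcribed.

2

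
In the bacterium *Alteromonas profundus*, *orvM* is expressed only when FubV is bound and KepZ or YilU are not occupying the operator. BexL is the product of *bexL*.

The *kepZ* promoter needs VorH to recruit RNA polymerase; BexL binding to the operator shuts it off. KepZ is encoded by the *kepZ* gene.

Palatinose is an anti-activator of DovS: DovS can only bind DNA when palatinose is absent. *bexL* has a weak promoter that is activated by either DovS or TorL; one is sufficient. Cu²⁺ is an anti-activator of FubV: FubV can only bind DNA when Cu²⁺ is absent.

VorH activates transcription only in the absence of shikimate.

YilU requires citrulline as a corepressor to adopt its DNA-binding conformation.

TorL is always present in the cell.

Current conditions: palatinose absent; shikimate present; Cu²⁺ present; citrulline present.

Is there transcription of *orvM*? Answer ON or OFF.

Palatinose is absent, so DovS is active.
TorL is produced constitutively and is active.
Activator DovS is present, so *bexL* is transcribed.
So BexL is produced and active.
Shikimate is present, so VorH is inactive.
With repressor BexL bound, *kepZ* is not transcribed.
So KepZ is not produced.
Cu²⁺ is present, so FubV is inactive.
Citrulline is present, so YilU is active.
With repressor YilU bound, *orvM* is not transcribed.

OFF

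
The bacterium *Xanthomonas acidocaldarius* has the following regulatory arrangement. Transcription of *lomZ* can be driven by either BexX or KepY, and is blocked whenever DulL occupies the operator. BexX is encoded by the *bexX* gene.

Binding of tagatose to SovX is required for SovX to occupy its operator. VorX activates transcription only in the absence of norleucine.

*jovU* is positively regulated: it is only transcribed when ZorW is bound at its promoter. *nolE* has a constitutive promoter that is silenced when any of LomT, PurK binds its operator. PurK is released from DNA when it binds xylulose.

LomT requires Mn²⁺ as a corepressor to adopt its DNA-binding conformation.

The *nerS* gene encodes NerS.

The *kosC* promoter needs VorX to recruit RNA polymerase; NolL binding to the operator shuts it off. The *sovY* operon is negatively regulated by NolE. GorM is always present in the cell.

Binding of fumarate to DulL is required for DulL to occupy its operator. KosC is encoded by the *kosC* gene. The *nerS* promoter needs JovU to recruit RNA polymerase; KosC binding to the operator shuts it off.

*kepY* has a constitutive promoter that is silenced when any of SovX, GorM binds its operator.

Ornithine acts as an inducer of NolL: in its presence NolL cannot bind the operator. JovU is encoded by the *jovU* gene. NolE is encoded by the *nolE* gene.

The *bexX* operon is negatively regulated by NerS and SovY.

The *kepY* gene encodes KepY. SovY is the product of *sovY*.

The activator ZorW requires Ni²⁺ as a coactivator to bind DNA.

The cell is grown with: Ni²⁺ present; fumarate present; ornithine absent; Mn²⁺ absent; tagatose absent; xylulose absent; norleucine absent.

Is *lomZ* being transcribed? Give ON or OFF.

OFF

Ni²⁺ is present, so ZorW is active.
No repressor is bound and ZorW is active, so *jovU* is transcribed.
So JovU is produced and active.
Ornithine is absent, so NolL is active.
Norleucine is absent, so VorX is active.
With repressor NolL bound, *kosC* is not transcribed.
So KosC is not produced.
No repressor is bound and JovU is active, so *nerS* is transcribed.
So NerS is produced and active.
Mn²⁺ is absent, so LomT is inactive.
Xylulose is absent, so PurK is active.
With repressor PurK bound, *nolE* is not transcribed.
So NolE is not produced.
With no repressor bound, *sovY* is transcribed.
So SovY is produced and active.
With repressor NerS bound, *bexX* is not transcribed.
So BexX is not produced.
Fumarate is present, so DulL is active.
Tagatose is absent, so SovX is inactive.
GorM is produced constitutively and is active.
With repressor GorM bound, *kepY* is not transcribed.
So KepY is not produced.
With repressor DulL bound, *lomZ* is not transcribed.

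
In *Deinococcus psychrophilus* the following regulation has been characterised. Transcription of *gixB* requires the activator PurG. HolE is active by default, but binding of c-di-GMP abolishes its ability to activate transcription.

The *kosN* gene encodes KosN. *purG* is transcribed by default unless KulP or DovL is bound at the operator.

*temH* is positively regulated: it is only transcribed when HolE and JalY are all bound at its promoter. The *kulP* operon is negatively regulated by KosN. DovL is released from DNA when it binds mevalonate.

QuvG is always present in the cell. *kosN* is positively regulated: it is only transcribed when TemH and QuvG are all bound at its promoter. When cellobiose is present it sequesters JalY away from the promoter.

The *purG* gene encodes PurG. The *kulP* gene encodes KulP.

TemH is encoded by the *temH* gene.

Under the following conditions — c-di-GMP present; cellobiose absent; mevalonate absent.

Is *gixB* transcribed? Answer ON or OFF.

OFF

c-di-GMP is present, so HolE is inactive.
Cellobiose is absent, so JalY is active.
Required activator HolE is absent, so *temH* is not transcribed.
So TemH is not produced.
QuvG is produced constitutively and is active.
Required activator TemH is absent, so *kosN* is not transcribed.
So KosN is not produced.
With no repressor bound, *kulP* is transcribed.
So KulP is produced and active.
Mevalonate is absent, so DovL is active.
With repressor KulP bound, *purG* is not transcribed.
So PurG is not produced.
Required activator PurG is absent, so *gixB* is not transcribed.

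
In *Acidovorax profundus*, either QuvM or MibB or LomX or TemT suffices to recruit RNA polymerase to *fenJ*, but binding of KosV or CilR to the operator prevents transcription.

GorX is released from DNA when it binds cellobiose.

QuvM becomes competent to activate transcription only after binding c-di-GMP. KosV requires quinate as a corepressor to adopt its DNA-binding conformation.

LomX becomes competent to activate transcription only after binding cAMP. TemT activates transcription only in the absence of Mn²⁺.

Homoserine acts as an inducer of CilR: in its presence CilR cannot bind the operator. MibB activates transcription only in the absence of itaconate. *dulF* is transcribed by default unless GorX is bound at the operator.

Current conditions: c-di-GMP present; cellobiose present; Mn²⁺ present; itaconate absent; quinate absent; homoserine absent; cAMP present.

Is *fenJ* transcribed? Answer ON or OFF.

Quinate is absent, so KosV is inactive.
c-di-GMP is present, so QuvM is active.
Itaconate is absent, so MibB is active.
cAMP is present, so LomX is active.
Homoserine is absent, so CilR is active.
Mn²⁺ is present, so TemT is inactive.
With repressor CilR bound, *fenJ* is not transcribed.

OFF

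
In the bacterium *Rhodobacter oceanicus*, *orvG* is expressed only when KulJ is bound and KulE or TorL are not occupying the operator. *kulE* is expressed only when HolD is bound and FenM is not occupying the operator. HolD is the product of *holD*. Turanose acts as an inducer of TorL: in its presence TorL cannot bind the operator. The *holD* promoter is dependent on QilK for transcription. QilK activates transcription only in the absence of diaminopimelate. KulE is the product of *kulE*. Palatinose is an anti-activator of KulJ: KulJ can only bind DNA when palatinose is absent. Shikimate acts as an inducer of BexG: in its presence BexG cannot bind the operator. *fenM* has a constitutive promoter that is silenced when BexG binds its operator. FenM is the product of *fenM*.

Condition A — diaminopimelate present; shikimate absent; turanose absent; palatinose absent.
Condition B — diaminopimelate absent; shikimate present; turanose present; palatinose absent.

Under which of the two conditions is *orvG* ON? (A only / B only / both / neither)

Condition A:
Diaminopimelate is present, so QilK is inactive.
Required activator QilK is absent, so *holD* is not transcribed.
So HolD is not produced.
Shikimate is absent, so BexG is active.
With repressor BexG bound, *fenM* is not transcribed.
So FenM is not produced.
Required activator HolD is absent, so *kulE* is not transcribed.
So KulE is not produced.
Turanose is absent, so TorL is active.
Palatinose is absent, so KulJ is active.
With repressor TorL bound, *orvG* is not transcribed.
→ *orvG* is OFF in A.
Condition B:
Diaminopimelate is absent, so QilK is active.
No repressor is bound and QilK is active, so *holD* is transcribed.
So HolD is produced and active.
Shikimate is present, so BexG is inactive.
With no repressor bound, *fenM* is transcribed.
So FenM is produced and active.
With repressor FenM bound, *kulE* is not transcribed.
So KulE is not produced.
Turanose is present, so TorL is inactive.
Palatinose is absent, so KulJ is active.
No repressor is bound and KulJ is active, so *orvG* is transcribed.
→ *orvG* is ON in B.

B only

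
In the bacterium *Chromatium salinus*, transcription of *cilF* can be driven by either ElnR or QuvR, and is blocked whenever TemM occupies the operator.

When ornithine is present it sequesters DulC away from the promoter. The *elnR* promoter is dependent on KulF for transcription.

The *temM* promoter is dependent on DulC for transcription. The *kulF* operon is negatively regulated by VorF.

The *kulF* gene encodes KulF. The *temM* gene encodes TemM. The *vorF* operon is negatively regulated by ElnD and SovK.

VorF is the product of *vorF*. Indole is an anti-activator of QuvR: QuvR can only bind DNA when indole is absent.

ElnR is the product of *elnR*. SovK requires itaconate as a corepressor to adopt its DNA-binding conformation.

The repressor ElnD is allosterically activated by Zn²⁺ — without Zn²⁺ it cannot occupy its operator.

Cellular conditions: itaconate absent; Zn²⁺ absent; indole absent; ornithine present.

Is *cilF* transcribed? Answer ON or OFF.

ON

Zn²⁺ is absent, so ElnD is inactive.
Itaconate is absent, so SovK is inactive.
With no repressor bound, *vorF* is transcribed.
So VorF is produced and active.
With repressor VorF bound, *kulF* is not transcribed.
So KulF is not produced.
Required activator KulF is absent, so *elnR* is not transcribed.
So ElnR is not produced.
Ornithine is present, so DulC is inactive.
Required activator DulC is absent, so *temM* is not transcribed.
So TemM is not produced.
Indole is absent, so QuvR is active.
Activator QuvR is present, so *cilF* is transcribed.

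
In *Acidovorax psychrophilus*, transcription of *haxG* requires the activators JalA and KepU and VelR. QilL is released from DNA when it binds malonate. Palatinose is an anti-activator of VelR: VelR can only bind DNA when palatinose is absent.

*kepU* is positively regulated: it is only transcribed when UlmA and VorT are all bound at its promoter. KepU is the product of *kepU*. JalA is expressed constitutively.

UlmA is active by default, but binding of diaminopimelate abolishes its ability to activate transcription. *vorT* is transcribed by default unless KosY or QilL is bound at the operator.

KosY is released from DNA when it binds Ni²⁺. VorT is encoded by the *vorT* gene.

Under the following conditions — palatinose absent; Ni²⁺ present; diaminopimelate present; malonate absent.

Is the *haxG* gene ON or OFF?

JalA is produced constitutively and is active.
Diaminopimelate is present, so UlmA is inactive.
Ni²⁺ is present, so KosY is inactive.
Malonate is absent, so QilL is active.
With repressor QilL bound, *vorT* is not transcribed.
So VorT is not produced.
Required activator UlmA is absent, so *kepU* is not transcribed.
So KepU is not produced.
Palatinose is absent, so VelR is active.
Required activator KepU is absent, so *haxG* is not transcribed.

OFF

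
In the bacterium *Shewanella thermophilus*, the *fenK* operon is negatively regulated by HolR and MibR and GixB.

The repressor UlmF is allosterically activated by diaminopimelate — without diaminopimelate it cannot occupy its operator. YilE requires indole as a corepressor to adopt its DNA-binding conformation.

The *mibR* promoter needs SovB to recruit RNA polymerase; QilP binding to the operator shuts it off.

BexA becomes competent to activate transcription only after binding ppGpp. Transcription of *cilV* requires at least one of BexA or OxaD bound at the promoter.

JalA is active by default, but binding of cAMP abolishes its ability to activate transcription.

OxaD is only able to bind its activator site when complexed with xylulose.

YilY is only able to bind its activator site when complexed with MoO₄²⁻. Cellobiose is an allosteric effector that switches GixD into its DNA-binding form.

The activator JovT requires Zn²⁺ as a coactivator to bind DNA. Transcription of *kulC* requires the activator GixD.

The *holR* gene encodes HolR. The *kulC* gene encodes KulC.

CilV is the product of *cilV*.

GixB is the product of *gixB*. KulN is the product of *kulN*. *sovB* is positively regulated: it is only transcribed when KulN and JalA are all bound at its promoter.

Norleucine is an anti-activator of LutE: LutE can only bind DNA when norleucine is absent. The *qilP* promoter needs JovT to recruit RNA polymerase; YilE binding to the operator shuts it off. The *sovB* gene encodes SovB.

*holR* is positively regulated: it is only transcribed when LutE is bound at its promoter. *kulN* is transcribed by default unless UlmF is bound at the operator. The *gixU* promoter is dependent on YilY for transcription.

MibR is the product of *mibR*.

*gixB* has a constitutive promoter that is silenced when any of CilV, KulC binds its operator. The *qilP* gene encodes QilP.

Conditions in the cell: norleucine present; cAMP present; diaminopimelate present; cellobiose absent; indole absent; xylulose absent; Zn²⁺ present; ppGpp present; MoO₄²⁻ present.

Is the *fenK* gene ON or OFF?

Norleucine is present, so LutE is inactive.
Required activator LutE is absent, so *holR* is not transcribed.
So HolR is not produced.
Diaminopimelate is present, so UlmF is active.
With repressor UlmF bound, *kulN* is not transcribed.
So KulN is not produced.
cAMP is present, so JalA is inactive.
Required activator KulN is absent, so *sovB* is not transcribed.
So SovB is not produced.
Zn²⁺ is present, so JovT is active.
Indole is absent, so YilE is inactive.
No repressor is bound and JovT is active, so *qilP* is transcribed.
So QilP is produced and active.
With repressor QilP bound, *mibR* is not transcribed.
So MibR is not produced.
ppGpp is present, so BexA is active.
Xylulose is absent, so OxaD is inactive.
Activator BexA is present, so *cilV* is transcribed.
So CilV is produced and active.
Cellobiose is absent, so GixD is inactive.
Required activator GixD is absent, so *kulC* is not transcribed.
So KulC is not produced.
With repressor CilV bound, *gixB* is not transcribed.
So GixB is not produced.
With no repressor bound, *fenK* is transcribed.

ON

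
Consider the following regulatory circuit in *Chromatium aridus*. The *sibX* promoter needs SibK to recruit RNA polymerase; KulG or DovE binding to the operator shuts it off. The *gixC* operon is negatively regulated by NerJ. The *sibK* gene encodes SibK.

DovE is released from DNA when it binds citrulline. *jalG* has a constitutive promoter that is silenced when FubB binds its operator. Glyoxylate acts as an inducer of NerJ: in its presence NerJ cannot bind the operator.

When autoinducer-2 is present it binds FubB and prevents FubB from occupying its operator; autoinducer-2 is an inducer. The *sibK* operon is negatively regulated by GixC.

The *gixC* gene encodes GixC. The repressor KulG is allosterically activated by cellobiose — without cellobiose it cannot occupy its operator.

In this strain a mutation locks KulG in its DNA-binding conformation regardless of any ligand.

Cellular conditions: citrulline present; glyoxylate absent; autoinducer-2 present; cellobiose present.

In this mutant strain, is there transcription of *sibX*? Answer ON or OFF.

KulG is constitutively active in this strain.
Citrulline is present, so DovE is inactive.
Glyoxylate is absent, so NerJ is active.
With repressor NerJ bound, *gixC* is not transcribed.
So GixC is not produced.
With no repressor bound, *sibK* is transcribed.
So SibK is produced and active.
With repressor KulG bound, *sibX* is not transcribed.

OFF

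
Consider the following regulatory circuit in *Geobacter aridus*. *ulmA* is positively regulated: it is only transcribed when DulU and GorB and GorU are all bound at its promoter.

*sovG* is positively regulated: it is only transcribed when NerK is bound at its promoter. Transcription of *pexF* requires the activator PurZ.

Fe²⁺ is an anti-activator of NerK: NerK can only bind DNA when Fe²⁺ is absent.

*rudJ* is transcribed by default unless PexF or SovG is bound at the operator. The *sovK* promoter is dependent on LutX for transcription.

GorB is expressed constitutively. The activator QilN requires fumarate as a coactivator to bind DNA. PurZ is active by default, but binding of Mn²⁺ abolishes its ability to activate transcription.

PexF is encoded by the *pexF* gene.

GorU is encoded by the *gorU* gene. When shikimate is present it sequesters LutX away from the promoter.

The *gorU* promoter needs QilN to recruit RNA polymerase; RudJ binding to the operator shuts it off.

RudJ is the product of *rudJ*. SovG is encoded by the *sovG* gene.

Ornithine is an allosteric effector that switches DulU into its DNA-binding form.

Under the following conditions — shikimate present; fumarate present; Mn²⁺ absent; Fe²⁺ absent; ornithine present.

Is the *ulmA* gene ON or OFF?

ON

Ornithine is present, so DulU is active.
GorB is produced constitutively and is active.
Mn²⁺ is absent, so PurZ is active.
No repressor is bound and PurZ is active, so *pexF* is transcribed.
So PexF is produced and active.
Fe²⁺ is absent, so NerK is active.
No repressor is bound and NerK is active, so *sovG* is transcribed.
So SovG is produced and active.
With repressor PexF bound, *rudJ* is not transcribed.
So RudJ is not produced.
Fumarate is present, so QilN is active.
No repressor is bound and QilN is active, so *gorU* is transcribed.
So GorU is produced and active.
No repressor is bound and DulU and GorB and GorU are active, so *ulmA* is transcribed.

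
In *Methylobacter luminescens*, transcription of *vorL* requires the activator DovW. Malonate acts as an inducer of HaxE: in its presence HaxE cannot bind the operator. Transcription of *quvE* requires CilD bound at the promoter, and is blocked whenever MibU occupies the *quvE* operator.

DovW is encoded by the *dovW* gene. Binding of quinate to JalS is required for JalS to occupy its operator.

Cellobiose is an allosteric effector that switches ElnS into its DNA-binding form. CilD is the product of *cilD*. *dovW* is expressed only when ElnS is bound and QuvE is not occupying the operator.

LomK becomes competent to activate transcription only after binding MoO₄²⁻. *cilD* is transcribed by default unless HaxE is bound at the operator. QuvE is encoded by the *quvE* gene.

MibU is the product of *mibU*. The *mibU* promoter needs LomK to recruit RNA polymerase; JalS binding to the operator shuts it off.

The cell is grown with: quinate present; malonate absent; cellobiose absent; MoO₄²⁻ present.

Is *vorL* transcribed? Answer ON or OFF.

OFF

Malonate is absent, so HaxE is active.
With repressor HaxE bound, *cilD* is not transcribed.
So CilD is not produced.
Quinate is present, so JalS is active.
MoO₄²⁻ is present, so LomK is active.
With repressor JalS bound, *mibU* is not transcribed.
So MibU is not produced.
Required activator CilD is absent, so *quvE* is not transcribed.
So QuvE is not produced.
Cellobiose is absent, so ElnS is inactive.
Required activator ElnS is absent, so *dovW* is not transcribed.
So DovW is not produced.
Required activator DovW is absent, so *vorL* is not transcribed.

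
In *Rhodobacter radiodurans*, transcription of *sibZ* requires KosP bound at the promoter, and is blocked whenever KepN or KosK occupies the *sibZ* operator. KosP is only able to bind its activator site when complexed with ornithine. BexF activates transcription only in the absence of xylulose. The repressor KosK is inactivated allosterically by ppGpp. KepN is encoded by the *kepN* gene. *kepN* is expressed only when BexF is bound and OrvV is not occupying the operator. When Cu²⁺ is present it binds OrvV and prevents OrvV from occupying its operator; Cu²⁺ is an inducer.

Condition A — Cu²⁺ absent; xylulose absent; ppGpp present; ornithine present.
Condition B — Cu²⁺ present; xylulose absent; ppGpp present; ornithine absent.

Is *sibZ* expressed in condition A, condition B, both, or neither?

Condition A:
Cu²⁺ is absent, so OrvV is active.
Xylulose is absent, so BexF is active.
With repressor OrvV bound, *kepN* is not transcribed.
So KepN is not produced.
ppGpp is present, so KosK is inactive.
Ornithine is present, so KosP is active.
No repressor is bound and KosP is active, so *sibZ* is transcribed.
→ *sibZ* is ON in A.
Condition B:
Cu²⁺ is present, so OrvV is inactive.
Xylulose is absent, so BexF is active.
No repressor is bound and BexF is active, so *kepN* is transcribed.
So KepN is produced and active.
ppGpp is present, so KosK is inactive.
Ornithine is absent, so KosP is inactive.
With repressor KepN bound, *sibZ* is not transcribed.
→ *sibZ* is OFF in B.

A only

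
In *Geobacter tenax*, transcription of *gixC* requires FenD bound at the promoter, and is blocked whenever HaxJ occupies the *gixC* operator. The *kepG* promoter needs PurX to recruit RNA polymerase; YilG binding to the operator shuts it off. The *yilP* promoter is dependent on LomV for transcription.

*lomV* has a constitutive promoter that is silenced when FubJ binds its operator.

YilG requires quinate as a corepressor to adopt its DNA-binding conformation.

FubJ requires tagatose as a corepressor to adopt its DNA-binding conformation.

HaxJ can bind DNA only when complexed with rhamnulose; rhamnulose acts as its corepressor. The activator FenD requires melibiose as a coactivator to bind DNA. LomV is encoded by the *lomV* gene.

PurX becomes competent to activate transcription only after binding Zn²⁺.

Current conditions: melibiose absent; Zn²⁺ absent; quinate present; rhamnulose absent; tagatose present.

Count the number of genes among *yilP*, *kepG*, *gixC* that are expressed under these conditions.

Tagatose is present, so FubJ is active.
With repressor FubJ bound, *lomV* is not transcribed.
So LomV is not produced.
Required activator LomV is absent, so *yilP* is not transcribed.
→ *yilP* is OFF.
Quinate is present, so YilG is active.
Zn²⁺ is absent, so PurX is inactive.
With repressor YilG bound, *kepG* is not transcribed.
→ *kepG* is OFF.
Rhamnulose is absent, so HaxJ is inactive.
Melibiose is absent, so FenD is inactive.
Required activator FenD is absent, so *gixC* is not transcribed.
→ *gixC* is OFF.
0 of the 3 genes are transcribed.

0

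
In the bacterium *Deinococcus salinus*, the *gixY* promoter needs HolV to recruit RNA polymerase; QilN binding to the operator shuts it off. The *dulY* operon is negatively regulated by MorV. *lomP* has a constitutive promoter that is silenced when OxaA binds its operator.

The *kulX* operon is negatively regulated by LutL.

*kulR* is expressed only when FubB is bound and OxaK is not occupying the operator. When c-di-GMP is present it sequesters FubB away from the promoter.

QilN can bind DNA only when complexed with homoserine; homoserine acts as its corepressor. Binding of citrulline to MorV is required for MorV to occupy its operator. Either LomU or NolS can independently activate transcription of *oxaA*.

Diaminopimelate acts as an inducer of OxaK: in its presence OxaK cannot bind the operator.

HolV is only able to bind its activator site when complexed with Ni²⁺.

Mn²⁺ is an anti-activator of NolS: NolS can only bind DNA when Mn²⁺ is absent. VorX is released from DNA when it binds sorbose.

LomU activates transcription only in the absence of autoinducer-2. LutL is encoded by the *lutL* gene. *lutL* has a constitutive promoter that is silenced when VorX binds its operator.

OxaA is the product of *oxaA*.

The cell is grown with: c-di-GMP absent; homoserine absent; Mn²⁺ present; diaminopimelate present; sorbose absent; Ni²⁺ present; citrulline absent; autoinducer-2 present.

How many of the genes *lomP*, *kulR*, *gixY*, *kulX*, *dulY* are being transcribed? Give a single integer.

Autoinducer-2 is present, so LomU is inactive.
Mn²⁺ is present, so NolS is inactive.
No activator is available at the *oxaA* promoter, so *oxaA* is not transcribed.
So OxaA is not produced.
With no repressor bound, *lomP* is transcribed.
→ *lomP* is ON.
Diaminopimelate is present, so OxaK is inactive.
c-di-GMP is absent, so FubB is active.
No repressor is bound and FubB is active, so *kulR* is transcribed.
→ *kulR* is ON.
Homoserine is absent, so QilN is inactive.
Ni²⁺ is present, so HolV is active.
No repressor is bound and HolV is active, so *gixY* is transcribed.
→ *gixY* is ON.
Sorbose is absent, so VorX is active.
With repressor VorX bound, *lutL* is not transcribed.
So LutL is not produced.
With no repressor bound, *kulX* is transcribed.
→ *kulX* is ON.
Citrulline is absent, so MorV is inactive.
With no repressor bound, *dulY* is transcribed.
→ *dulY* is ON.
5 of the 5 genes are transcribed.

5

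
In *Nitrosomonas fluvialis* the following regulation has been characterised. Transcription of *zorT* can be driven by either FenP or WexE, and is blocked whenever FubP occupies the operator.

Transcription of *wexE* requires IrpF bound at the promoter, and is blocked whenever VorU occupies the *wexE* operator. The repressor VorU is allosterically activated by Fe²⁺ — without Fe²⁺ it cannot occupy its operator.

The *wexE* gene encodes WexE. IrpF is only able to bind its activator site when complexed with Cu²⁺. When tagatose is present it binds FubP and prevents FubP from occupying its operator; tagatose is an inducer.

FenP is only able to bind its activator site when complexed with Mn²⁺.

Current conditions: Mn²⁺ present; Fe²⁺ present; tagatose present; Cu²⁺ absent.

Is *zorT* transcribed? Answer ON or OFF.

ON

Mn²⁺ is present, so FenP is active.
Cu²⁺ is absent, so IrpF is inactive.
Fe²⁺ is present, so VorU is active.
With repressor VorU bound, *wexE* is not transcribed.
So WexE is not produced.
Tagatose is present, so FubP is inactive.
Activator FenP is present, so *zorT* is transcribed.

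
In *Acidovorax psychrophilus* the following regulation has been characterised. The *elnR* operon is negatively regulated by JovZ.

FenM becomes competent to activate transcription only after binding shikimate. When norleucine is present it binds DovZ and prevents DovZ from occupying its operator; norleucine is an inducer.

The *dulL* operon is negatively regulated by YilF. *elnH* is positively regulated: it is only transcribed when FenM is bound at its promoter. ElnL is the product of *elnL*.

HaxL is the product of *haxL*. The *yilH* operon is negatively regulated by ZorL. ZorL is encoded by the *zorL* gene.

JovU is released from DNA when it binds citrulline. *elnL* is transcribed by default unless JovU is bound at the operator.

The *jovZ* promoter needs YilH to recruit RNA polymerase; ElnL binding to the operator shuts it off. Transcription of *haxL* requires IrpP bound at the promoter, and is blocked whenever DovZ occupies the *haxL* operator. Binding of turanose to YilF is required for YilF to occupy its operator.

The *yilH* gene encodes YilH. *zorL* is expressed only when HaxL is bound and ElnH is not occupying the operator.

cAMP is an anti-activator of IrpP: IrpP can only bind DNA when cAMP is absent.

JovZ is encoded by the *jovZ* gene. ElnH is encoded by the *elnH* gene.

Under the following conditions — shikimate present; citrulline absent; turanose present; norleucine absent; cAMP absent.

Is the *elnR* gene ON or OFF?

Shikimate is present, so FenM is active.
No repressor is bound and FenM is active, so *elnH* is transcribed.
So ElnH is produced and active.
Norleucine is absent, so DovZ is active.
cAMP is absent, so IrpP is active.
With repressor DovZ bound, *haxL* is not transcribed.
So HaxL is not produced.
With repressor ElnH bound, *zorL* is not transcribed.
So ZorL is not produced.
With no repressor bound, *yilH* is transcribed.
So YilH is produced and active.
Citrulline is absent, so JovU is active.
With repressor JovU bound, *elnL* is not transcribed.
So ElnL is not produced.
No repressor is bound and YilH is active, so *jovZ* is transcribed.
So JovZ is produced and active.
With repressor JovZ bound, *elnR* is not transcribed.

OFF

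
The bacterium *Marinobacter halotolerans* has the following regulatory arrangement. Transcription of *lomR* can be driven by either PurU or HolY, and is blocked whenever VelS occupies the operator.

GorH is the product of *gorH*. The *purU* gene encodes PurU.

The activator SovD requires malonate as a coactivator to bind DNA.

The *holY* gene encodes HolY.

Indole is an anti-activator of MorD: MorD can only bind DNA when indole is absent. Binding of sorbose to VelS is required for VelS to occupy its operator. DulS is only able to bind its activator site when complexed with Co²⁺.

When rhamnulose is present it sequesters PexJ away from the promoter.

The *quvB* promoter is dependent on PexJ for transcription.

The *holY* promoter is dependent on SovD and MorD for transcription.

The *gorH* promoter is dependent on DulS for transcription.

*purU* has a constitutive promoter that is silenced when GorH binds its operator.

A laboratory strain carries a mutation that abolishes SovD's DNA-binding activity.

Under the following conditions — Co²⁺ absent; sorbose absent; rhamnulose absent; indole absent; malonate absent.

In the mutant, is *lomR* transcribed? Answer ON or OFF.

Sorbose is absent, so VelS is inactive.
Co²⁺ is absent, so DulS is inactive.
Required activator DulS is absent, so *gorH* is not transcribed.
So GorH is not produced.
With no repressor bound, *purU* is transcribed.
So PurU is produced and active.
SovD is non-functional in this strain, so it has no effect.
Indole is absent, so MorD is active.
Required activator SovD is absent, so *holY* is not transcribed.
So HolY is not produced.
Activator PurU is present, so *lomR* is transcribed.

ON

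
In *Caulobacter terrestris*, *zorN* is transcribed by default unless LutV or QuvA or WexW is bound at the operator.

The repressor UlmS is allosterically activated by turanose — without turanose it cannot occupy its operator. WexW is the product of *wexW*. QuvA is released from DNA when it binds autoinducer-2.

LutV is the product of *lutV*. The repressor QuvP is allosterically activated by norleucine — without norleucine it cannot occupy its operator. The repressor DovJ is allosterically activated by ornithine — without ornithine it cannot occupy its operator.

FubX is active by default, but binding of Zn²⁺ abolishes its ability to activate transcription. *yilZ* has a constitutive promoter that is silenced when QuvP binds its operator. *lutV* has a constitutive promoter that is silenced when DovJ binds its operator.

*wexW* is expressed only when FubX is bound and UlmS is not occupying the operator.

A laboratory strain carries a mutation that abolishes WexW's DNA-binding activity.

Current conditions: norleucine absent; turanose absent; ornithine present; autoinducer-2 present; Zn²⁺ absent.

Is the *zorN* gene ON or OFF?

ON

Ornithine is present, so DovJ is active.
With repressor DovJ bound, *lutV* is not transcribed.
So LutV is not produced.
Autoinducer-2 is present, so QuvA is inactive.
WexW is non-functional in this strain, so it has no effect.
With no repressor bound, *zorN* is transcribed.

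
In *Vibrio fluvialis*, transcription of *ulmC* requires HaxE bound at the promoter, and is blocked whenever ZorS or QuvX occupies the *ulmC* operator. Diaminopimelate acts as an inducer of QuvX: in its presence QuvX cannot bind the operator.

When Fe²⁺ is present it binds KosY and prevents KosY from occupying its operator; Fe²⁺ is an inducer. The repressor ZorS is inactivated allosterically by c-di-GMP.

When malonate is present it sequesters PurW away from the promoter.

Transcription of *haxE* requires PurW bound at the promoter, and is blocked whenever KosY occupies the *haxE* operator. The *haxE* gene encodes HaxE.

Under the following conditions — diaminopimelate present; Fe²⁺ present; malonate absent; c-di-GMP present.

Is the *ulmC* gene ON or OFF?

ON

Fe²⁺ is present, so KosY is inactive.
Malonate is absent, so PurW is active.
No repressor is bound and PurW is active, so *haxE* is transcribed.
So HaxE is produced and active.
c-di-GMP is present, so ZorS is inactive.
Diaminopimelate is present, so QuvX is inactive.
No repressor is bound and HaxE is active, so *ulmC* is transcribed.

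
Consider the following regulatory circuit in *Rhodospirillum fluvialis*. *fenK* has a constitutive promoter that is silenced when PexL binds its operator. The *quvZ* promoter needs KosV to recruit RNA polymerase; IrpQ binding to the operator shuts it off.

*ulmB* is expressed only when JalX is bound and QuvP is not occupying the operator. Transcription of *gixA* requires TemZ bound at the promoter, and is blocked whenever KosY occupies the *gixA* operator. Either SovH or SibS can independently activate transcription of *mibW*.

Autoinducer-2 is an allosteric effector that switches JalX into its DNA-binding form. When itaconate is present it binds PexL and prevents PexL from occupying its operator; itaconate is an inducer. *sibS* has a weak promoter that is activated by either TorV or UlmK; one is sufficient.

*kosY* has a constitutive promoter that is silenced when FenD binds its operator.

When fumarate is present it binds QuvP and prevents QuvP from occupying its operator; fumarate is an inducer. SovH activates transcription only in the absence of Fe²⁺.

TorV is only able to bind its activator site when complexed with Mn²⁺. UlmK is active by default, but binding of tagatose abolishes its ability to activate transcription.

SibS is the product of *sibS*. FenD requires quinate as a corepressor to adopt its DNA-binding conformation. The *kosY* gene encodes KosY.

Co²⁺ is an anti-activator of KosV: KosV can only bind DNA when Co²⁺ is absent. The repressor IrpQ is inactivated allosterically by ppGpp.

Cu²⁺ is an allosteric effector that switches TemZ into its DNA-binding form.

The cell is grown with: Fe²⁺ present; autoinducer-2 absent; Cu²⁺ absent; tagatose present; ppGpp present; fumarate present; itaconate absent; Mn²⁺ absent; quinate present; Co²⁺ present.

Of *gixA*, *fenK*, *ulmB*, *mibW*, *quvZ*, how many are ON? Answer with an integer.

Quinate is present, so FenD is active.
With repressor FenD bound, *kosY* is not transcribed.
So KosY is not produced.
Cu²⁺ is absent, so TemZ is inactive.
Required activator TemZ is absent, so *gixA* is not transcribed.
→ *gixA* is OFF.
Itaconate is absent, so PexL is active.
With repressor PexL bound, *fenK* is not transcribed.
→ *fenK* is OFF.
Fumarate is present, so QuvP is inactive.
Autoinducer-2 is absent, so JalX is inactive.
Required activator JalX is absent, so *ulmB* is not transcribed.
→ *ulmB* is OFF.
Fe²⁺ is present, so SovH is inactive.
Mn²⁺ is absent, so TorV is inactive.
Tagatose is present, so UlmK is inactive.
No activator is available at the *sibS* promoter, so *sibS* is not transcribed.
So SibS is not produced.
No activator is available at the *mibW* promoter, so *mibW* is not transcribed.
→ *mibW* is OFF.
ppGpp is present, so IrpQ is inactive.
Co²⁺ is present, so KosV is inactive.
Required activator KosV is absent, so *quvZ* is not transcribed.
→ *quvZ* is OFF.
0 of the 5 genes are transcribed.

0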